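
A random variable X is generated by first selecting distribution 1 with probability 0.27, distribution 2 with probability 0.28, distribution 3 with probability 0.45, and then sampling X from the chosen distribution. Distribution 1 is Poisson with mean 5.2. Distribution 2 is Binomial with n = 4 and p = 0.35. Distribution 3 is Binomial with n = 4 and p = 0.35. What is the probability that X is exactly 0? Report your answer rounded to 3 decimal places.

Conditional on each component, P(X = 0): 1: 0.00551656; 2: 0.178506; 3: 0.178506.
By total probability, P(X = 0) = 0.27·0.00551656 + 0.28·0.178506 + 0.45·0.178506 = 0.131799.

0.132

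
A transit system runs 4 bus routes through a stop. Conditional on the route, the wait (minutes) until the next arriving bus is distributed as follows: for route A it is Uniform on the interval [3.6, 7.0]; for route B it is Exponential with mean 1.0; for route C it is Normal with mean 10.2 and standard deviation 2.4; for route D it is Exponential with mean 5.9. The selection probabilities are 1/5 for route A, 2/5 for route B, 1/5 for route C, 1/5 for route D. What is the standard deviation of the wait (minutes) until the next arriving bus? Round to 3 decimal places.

Per component, A: μ=5.3, E[X²]=29.0533; B: μ=1, E[X²]=2; C: μ=10.2, E[X²]=109.8; D: μ=5.9, E[X²]=69.62.
E[X] = 0.2·5.3 + 0.4·1 + 0.2·10.2 + 0.2·5.9 = 4.68.
E[X²] = 0.2·29.0533 + 0.4·2 + 0.2·109.8 + 0.2·69.62 = 42.4947.
Var(X) = E[X²] − (E[X])² = 42.4947 − 21.9024 = 20.5923.
SD(X) = √20.5923 = 4.53787.

4.538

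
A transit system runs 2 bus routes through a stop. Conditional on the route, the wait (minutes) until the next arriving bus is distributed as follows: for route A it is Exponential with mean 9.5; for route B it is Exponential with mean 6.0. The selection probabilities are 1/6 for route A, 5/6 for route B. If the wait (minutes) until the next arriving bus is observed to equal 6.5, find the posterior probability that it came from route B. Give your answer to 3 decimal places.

0.842

Likelihoods f(6.5 | ·): A: 0.053104; B: 0.0564109.
Posterior ∝ prior × likelihood. Numerator for B: 0.833333·0.0564109 = 0.0470091.
Normalizing constant: 0.166667·0.053104 + 0.833333·0.0564109 = 0.0558598.
P(B | observation) = 0.0470091 / 0.0558598 = 0.841555.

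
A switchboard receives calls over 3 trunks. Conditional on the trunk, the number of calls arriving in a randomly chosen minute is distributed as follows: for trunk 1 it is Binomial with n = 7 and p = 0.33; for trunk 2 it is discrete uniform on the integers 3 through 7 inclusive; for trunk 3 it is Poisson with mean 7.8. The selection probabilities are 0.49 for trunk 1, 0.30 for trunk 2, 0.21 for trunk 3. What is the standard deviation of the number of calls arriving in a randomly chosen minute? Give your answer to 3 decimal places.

Per component, 1: μ=2.31, E[X²]=6.8838; 2: μ=5, E[X²]=27; 3: μ=7.8, E[X²]=68.64.
E[X] = 0.49·2.31 + 0.3·5 + 0.21·7.8 = 4.2699.
E[X²] = 0.49·6.8838 + 0.3·27 + 0.21·68.64 = 25.8875.
Var(X) = E[X²] − (E[X])² = 25.8875 − 18.232 = 7.65542.
SD(X) = √7.65542 = 2.76684.

2.767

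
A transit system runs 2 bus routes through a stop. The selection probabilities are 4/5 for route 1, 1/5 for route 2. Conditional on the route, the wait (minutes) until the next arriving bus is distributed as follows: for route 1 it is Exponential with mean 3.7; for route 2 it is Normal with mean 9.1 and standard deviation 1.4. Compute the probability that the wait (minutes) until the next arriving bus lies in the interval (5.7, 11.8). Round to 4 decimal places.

0.3316

Conditional on each route, P(5.7 < X < 11.8): 1: 0.17306; 2: 0.965529.
By total probability, P(5.7 < X < 11.8) = 0.8·0.17306 + 0.2·0.965529 = 0.331554.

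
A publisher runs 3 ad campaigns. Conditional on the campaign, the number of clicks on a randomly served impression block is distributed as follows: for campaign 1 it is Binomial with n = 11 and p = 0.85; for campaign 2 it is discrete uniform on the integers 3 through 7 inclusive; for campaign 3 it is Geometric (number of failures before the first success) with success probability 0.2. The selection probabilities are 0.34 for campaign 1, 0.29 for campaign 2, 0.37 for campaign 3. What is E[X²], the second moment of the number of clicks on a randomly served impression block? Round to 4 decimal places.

51.3505

For each component E[X²] = Var + (mean)², giving 1: 88.825; 2: 27; 3: 36.
Overall E[X²] = 0.34·88.825 + 0.29·27 + 0.37·36 = 51.3505.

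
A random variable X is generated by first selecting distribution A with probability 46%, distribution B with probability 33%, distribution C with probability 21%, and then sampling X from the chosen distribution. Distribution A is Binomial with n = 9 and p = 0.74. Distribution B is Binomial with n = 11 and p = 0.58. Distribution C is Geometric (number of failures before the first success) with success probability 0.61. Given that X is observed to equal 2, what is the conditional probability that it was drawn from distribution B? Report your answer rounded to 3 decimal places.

0.109

Likelihoods P(X=2 | ·): A: 0.00158336; B: 0.00752423; C: 0.092781.
Posterior ∝ prior × likelihood. Numerator for B: 0.33·0.00752423 = 0.002483.
Normalizing constant: 0.46·0.00158336 + 0.33·0.00752423 + 0.21·0.092781 = 0.0226954.
P(B | observation) = 0.002483 / 0.0226954 = 0.109406.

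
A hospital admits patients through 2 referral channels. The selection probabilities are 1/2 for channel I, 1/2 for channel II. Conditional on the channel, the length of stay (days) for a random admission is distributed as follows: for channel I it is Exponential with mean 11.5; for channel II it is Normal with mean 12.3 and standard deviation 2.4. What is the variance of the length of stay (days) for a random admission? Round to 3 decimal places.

Per component, I: μ=11.5, E[X²]=264.5; II: μ=12.3, E[X²]=157.05.
E[X] = 0.5·11.5 + 0.5·12.3 = 11.9.
E[X²] = 0.5·264.5 + 0.5·157.05 = 210.775.
Var(X) = E[X²] − (E[X])² = 210.775 − 141.61 = 69.165.

69.165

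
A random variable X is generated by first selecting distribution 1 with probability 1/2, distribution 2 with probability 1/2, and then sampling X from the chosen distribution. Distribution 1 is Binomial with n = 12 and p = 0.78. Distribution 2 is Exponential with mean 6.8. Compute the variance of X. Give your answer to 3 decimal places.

Per component, 1: μ=9.36, E[X²]=89.6688; 2: μ=6.8, E[X²]=92.48.
E[X] = 0.5·9.36 + 0.5·6.8 = 8.08.
E[X²] = 0.5·89.6688 + 0.5·92.48 = 91.0744.
Var(X) = E[X²] − (E[X])² = 91.0744 − 65.2864 = 25.788.

25.788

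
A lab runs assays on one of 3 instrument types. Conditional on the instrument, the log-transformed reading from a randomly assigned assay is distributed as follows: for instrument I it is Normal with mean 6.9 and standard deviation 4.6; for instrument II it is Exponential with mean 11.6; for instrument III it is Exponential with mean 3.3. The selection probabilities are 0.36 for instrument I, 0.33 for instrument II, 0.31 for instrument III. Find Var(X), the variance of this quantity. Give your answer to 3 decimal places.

66.516

Per component, I: μ=6.9, E[X²]=68.77; II: μ=11.6, E[X²]=269.12; III: μ=3.3, E[X²]=21.78.
E[X] = 0.36·6.9 + 0.33·11.6 + 0.31·3.3 = 7.335.
E[X²] = 0.36·68.77 + 0.33·269.12 + 0.31·21.78 = 120.319.
Var(X) = E[X²] − (E[X])² = 120.319 − 53.8022 = 66.5164.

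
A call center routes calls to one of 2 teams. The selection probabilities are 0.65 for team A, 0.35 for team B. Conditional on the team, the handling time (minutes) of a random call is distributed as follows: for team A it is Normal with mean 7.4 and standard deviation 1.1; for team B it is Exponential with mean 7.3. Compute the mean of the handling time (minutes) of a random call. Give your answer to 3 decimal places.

Component means — A: 7.4; B: 7.3.
E[X] = 0.65·7.4 + 0.35·7.3 = 7.365.

7.365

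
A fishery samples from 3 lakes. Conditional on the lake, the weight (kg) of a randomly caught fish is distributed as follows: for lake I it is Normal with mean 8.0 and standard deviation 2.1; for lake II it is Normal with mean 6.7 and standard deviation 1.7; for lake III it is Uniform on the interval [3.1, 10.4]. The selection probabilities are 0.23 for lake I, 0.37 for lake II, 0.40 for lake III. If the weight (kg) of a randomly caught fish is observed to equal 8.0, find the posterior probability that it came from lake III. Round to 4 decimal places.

0.3355

Likelihoods f(8.0 | ·): I: 0.189973; II: 0.175178; III: 0.136986.
Posterior ∝ prior × likelihood. Numerator for III: 0.4·0.136986 = 0.0547945.
Normalizing constant: 0.23·0.189973 + 0.37·0.175178 + 0.4·0.136986 = 0.163304.
P(III | observation) = 0.0547945 / 0.163304 = 0.335537.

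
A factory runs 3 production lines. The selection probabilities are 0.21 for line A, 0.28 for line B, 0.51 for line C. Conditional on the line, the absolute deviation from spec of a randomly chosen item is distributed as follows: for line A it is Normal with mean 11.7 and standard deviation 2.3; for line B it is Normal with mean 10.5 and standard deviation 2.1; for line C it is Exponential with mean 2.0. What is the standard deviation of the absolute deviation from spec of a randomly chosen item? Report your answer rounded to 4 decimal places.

4.9865

Per component, A: μ=11.7, E[X²]=142.18; B: μ=10.5, E[X²]=114.66; C: μ=2, E[X²]=8.
E[X] = 0.21·11.7 + 0.28·10.5 + 0.51·2 = 6.417.
E[X²] = 0.21·142.18 + 0.28·114.66 + 0.51·8 = 66.0426.
Var(X) = E[X²] − (E[X])² = 66.0426 − 41.1779 = 24.8647.
SD(X) = √24.8647 = 4.98645.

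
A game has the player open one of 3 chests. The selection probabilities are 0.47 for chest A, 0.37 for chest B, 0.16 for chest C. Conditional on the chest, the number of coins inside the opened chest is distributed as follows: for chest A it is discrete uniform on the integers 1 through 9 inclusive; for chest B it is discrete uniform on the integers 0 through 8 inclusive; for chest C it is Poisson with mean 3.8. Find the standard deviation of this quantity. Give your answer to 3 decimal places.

2.548

Per component, A: μ=5, E[X²]=31.6667; B: μ=4, E[X²]=22.6667; C: μ=3.8, E[X²]=18.24.
E[X] = 0.47·5 + 0.37·4 + 0.16·3.8 = 4.438.
E[X²] = 0.47·31.6667 + 0.37·22.6667 + 0.16·18.24 = 26.1884.
Var(X) = E[X²] − (E[X])² = 26.1884 − 19.6958 = 6.49256.
SD(X) = √6.49256 = 2.54805.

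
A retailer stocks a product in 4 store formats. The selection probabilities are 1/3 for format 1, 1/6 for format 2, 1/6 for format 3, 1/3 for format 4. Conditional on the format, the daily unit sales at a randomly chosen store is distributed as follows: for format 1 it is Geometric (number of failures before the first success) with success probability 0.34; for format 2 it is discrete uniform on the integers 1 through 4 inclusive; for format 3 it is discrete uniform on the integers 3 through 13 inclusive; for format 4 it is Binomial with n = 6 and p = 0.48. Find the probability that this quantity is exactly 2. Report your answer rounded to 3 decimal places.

0.175

Conditional on each format, P(X = 2): 1: 0.148104; 2: 0.25; 3: 0; 4: 0.252689.
By total probability, P(X = 2) = 0.333333·0.148104 + 0.166667·0.25 + 0.166667·0 + 0.333333·0.252689 = 0.175264.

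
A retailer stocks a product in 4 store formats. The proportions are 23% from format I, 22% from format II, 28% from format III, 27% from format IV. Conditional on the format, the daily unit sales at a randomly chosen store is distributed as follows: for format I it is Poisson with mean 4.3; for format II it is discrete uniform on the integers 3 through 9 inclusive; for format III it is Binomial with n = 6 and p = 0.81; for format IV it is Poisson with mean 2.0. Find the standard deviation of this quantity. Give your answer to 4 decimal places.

2.1935

Per component, I: μ=4.3, E[X²]=22.79; II: μ=6, E[X²]=40; III: μ=4.86, E[X²]=24.543; IV: μ=2, E[X²]=6.
E[X] = 0.23·4.3 + 0.22·6 + 0.28·4.86 + 0.27·2 = 4.2098.
E[X²] = 0.23·22.79 + 0.22·40 + 0.28·24.543 + 0.27·6 = 22.5337.
Var(X) = E[X²] − (E[X])² = 22.5337 − 17.7224 = 4.81132.
SD(X) = √4.81132 = 2.19347.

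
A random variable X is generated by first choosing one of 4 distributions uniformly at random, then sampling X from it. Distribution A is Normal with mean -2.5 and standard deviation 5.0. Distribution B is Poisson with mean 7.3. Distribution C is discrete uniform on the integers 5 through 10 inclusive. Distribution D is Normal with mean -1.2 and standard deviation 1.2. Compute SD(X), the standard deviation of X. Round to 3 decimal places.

5.547

Per component, A: μ=-2.5, E[X²]=31.25; B: μ=7.3, E[X²]=60.59; C: μ=7.5, E[X²]=59.1667; D: μ=-1.2, E[X²]=2.88.
E[X] = 0.25·-2.5 + 0.25·7.3 + 0.25·7.5 + 0.25·-1.2 = 2.775.
E[X²] = 0.25·31.25 + 0.25·60.59 + 0.25·59.1667 + 0.25·2.88 = 38.4717.
Var(X) = E[X²] − (E[X])² = 38.4717 − 7.70062 = 30.771.
SD(X) = √30.771 = 5.54717.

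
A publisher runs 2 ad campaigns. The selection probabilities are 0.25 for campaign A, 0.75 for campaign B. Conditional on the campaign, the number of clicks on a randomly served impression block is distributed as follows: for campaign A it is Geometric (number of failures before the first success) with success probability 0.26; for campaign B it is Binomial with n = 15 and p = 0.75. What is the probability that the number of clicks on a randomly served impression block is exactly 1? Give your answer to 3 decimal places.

Conditional on each campaign, P(X = 1): A: 0.1924; B: 4.19095e-08.
By total probability, P(X = 1) = 0.25·0.1924 + 0.75·4.19095e-08 = 0.0481.

0.048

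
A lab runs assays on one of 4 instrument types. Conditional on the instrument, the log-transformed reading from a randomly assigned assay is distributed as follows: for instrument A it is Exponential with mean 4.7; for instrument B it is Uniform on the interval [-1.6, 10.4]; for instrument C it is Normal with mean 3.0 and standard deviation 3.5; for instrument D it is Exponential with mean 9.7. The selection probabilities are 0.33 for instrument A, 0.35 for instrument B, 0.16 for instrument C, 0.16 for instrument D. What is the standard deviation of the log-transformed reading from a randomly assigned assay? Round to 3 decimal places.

Per component, A: μ=4.7, E[X²]=44.18; B: μ=4.4, E[X²]=31.36; C: μ=3, E[X²]=21.25; D: μ=9.7, E[X²]=188.18.
E[X] = 0.33·4.7 + 0.35·4.4 + 0.16·3 + 0.16·9.7 = 5.123.
E[X²] = 0.33·44.18 + 0.35·31.36 + 0.16·21.25 + 0.16·188.18 = 59.0642.
Var(X) = E[X²] − (E[X])² = 59.0642 − 26.2451 = 32.8191.
SD(X) = √32.8191 = 5.72879.

5.729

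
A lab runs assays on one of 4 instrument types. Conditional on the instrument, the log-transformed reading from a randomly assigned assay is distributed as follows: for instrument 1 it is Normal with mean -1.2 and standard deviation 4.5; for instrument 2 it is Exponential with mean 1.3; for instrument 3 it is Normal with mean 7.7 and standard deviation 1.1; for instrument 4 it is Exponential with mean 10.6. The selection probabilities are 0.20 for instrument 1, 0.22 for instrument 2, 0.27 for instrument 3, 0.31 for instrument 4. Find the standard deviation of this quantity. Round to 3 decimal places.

7.861

Per component, 1: μ=-1.2, E[X²]=21.69; 2: μ=1.3, E[X²]=3.38; 3: μ=7.7, E[X²]=60.5; 4: μ=10.6, E[X²]=224.72.
E[X] = 0.2·-1.2 + 0.22·1.3 + 0.27·7.7 + 0.31·10.6 = 5.411.
E[X²] = 0.2·21.69 + 0.22·3.38 + 0.27·60.5 + 0.31·224.72 = 91.0798.
Var(X) = E[X²] − (E[X])² = 91.0798 − 29.2789 = 61.8009.
SD(X) = √61.8009 = 7.86135.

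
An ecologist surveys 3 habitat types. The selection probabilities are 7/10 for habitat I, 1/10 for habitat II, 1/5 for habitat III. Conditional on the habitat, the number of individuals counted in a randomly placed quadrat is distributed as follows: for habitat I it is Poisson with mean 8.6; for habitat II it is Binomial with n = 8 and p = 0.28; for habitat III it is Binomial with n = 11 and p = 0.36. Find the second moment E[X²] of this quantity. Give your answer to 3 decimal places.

For each component E[X²] = Var + (mean)², giving I: 82.56; II: 6.6304; III: 18.216.
Overall E[X²] = 0.7·82.56 + 0.1·6.6304 + 0.2·18.216 = 62.0982.

62.098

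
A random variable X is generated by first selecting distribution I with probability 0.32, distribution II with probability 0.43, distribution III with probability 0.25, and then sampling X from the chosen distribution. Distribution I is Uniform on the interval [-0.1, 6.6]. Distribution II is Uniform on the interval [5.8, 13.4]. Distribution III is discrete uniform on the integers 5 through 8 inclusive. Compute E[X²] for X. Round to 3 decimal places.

57.151

For each component E[X²] = Var + (mean)², giving I: 14.3033; II: 96.9733; III: 43.5.
Overall E[X²] = 0.32·14.3033 + 0.43·96.9733 + 0.25·43.5 = 57.1506.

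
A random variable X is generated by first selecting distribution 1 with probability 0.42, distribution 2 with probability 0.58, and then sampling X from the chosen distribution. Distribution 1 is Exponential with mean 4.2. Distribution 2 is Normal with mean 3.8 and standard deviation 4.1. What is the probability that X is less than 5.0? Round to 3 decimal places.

0.649

Conditional on each component, P(X < 5.0): 1: 0.695924; 2: 0.615118.
By total probability, P(X < 5.0) = 0.42·0.695924 + 0.58·0.615118 = 0.649056.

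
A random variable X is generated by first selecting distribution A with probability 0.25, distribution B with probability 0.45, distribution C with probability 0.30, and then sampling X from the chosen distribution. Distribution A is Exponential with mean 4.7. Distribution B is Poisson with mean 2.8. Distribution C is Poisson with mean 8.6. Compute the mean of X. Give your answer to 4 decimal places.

Component means — A: 4.7; B: 2.8; C: 8.6.
E[X] = 0.25·4.7 + 0.45·2.8 + 0.3·8.6 = 5.015.

5.0150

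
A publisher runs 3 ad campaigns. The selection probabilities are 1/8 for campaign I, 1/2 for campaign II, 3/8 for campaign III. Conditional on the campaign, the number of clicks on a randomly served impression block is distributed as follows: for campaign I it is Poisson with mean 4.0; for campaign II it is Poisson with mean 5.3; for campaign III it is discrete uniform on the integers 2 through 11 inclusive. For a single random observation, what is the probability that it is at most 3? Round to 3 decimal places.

Conditional on each campaign, P(X ≤ 3): I: 0.43347; II: 0.22541; III: 0.2.
By total probability, P(X ≤ 3) = 0.125·0.43347 + 0.5·0.22541 + 0.375·0.2 = 0.241889.

0.242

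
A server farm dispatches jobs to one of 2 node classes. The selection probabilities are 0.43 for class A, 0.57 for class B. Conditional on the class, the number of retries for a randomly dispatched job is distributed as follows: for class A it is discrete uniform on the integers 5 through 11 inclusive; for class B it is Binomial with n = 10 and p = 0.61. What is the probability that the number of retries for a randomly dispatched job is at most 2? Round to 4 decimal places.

0.0059

Conditional on each class, P(X ≤ 2): A: 0; B: 0.0103163.
By total probability, P(X ≤ 2) = 0.43·0 + 0.57·0.0103163 = 0.0058803.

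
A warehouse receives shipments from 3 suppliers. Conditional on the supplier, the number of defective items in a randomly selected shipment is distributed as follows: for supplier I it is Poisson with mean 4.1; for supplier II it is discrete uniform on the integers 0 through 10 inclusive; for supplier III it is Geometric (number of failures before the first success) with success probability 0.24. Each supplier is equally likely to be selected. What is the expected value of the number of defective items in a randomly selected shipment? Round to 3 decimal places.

Component means — I: 4.1; II: 5; III: 3.16667.
E[X] = 0.333333·4.1 + 0.333333·5 + 0.333333·3.16667 = 4.08889.

4.089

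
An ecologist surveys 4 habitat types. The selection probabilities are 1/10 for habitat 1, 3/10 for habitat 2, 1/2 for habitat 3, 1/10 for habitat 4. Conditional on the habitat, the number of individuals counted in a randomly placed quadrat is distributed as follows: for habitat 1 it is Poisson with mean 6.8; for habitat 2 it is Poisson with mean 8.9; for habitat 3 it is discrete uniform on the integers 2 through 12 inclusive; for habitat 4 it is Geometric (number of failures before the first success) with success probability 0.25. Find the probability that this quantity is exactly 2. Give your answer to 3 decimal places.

0.064

Conditional on each habitat, P(X = 2): 1: 0.0257505; 2: 0.00540168; 3: 0.0909091; 4: 0.140625.
By total probability, P(X = 2) = 0.1·0.0257505 + 0.3·0.00540168 + 0.5·0.0909091 + 0.1·0.140625 = 0.0637126.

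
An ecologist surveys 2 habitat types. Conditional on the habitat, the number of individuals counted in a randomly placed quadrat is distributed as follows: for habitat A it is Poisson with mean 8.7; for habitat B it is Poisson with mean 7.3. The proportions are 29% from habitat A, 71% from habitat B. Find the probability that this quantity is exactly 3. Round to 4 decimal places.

0.0364

Conditional on each habitat, P(X = 3): A: 0.0182829; B: 0.0437993.
By total probability, P(X = 3) = 0.29·0.0182829 + 0.71·0.0437993 = 0.0363996.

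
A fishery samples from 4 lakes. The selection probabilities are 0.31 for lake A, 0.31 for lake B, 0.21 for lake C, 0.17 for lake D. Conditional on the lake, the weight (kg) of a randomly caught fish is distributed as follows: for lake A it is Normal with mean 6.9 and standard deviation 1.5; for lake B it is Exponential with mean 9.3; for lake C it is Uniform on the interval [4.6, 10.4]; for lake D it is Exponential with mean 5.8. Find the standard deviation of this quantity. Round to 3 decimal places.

5.951

Per component, A: μ=6.9, E[X²]=49.86; B: μ=9.3, E[X²]=172.98; C: μ=7.5, E[X²]=59.0533; D: μ=5.8, E[X²]=67.28.
E[X] = 0.31·6.9 + 0.31·9.3 + 0.21·7.5 + 0.17·5.8 = 7.583.
E[X²] = 0.31·49.86 + 0.31·172.98 + 0.21·59.0533 + 0.17·67.28 = 92.9192.
Var(X) = E[X²] − (E[X])² = 92.9192 − 57.5019 = 35.4173.
SD(X) = √35.4173 = 5.95124.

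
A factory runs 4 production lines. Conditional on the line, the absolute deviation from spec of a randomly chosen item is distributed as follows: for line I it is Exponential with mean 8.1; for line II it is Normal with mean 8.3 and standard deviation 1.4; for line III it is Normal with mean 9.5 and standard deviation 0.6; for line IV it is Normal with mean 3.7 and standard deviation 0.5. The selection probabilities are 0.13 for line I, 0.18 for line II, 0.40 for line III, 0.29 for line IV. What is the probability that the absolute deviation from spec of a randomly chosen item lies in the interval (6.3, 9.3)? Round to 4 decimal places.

0.2897

Conditional on each line, P(6.3 < X < 9.3): I: 0.142202; II: 0.685911; III: 0.369441; IV: 9.96443e-08.
By total probability, P(6.3 < X < 9.3) = 0.13·0.142202 + 0.18·0.685911 + 0.4·0.369441 + 0.29·9.96443e-08 = 0.289727.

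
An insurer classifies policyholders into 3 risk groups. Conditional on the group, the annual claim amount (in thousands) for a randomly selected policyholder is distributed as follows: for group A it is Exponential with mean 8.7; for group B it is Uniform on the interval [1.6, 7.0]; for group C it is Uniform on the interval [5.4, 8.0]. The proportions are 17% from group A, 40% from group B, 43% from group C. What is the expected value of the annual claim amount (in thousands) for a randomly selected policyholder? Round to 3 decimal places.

6.080

Component means — A: 8.7; B: 4.3; C: 6.7.
E[X] = 0.17·8.7 + 0.4·4.3 + 0.43·6.7 = 6.08.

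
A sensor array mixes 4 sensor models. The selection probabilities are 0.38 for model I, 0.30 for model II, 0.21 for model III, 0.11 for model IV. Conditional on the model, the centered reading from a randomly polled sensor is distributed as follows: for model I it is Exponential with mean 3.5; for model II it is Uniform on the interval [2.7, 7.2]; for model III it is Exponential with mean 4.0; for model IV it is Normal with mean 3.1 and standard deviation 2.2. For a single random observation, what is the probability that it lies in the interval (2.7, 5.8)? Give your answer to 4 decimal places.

0.4184

Conditional on each model, P(2.7 < X < 5.8): I: 0.271669; II: 0.688889; III: 0.274586; IV: 0.462277.
By total probability, P(2.7 < X < 5.8) = 0.38·0.271669 + 0.3·0.688889 + 0.21·0.274586 + 0.11·0.462277 = 0.418415.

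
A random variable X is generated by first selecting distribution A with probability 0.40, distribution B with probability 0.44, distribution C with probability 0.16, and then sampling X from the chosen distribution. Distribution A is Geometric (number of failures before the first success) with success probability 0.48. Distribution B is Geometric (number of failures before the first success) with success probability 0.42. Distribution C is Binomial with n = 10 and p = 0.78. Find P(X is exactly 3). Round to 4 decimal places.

0.0633

Conditional on each component, P(X = 3): A: 0.0674918; B: 0.081947; C: 0.00142044.
By total probability, P(X = 3) = 0.4·0.0674918 + 0.44·0.081947 + 0.16·0.00142044 = 0.0632807.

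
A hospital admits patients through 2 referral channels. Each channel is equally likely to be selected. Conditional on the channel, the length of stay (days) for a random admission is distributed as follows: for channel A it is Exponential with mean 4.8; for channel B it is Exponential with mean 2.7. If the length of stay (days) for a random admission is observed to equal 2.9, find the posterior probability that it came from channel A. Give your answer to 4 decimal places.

Likelihoods f(2.9 | ·): A: 0.11386; B: 0.126524.
Posterior ∝ prior × likelihood. Numerator for A: 0.5·0.11386 = 0.0569302.
Normalizing constant: 0.5·0.11386 + 0.5·0.126524 = 0.120192.
P(A | observation) = 0.0569302 / 0.120192 = 0.47366.

0.4737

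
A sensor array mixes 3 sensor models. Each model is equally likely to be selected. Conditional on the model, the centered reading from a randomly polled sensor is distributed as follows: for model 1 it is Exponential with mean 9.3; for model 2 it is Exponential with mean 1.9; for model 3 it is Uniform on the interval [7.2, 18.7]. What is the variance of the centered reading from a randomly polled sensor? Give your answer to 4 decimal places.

Per component, 1: μ=9.3, E[X²]=172.98; 2: μ=1.9, E[X²]=7.22; 3: μ=12.95, E[X²]=178.723.
E[X] = 0.333333·9.3 + 0.333333·1.9 + 0.333333·12.95 = 8.05.
E[X²] = 0.333333·172.98 + 0.333333·7.22 + 0.333333·178.723 = 119.641.
Var(X) = E[X²] − (E[X])² = 119.641 − 64.8025 = 54.8386.

54.8386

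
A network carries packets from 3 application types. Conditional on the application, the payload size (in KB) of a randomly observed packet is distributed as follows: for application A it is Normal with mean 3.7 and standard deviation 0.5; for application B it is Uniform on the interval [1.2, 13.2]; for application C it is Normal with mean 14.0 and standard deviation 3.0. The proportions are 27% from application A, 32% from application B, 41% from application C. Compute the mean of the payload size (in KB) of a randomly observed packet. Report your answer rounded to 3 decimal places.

9.043

Component means — A: 3.7; B: 7.2; C: 14.
E[X] = 0.27·3.7 + 0.32·7.2 + 0.41·14 = 9.043.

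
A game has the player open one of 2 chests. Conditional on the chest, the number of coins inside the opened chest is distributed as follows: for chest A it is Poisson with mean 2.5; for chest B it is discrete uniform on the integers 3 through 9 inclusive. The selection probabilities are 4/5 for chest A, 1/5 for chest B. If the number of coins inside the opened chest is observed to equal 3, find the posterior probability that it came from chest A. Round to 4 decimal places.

Likelihoods P(X=3 | ·): A: 0.213763; B: 0.142857.
Posterior ∝ prior × likelihood. Numerator for A: 0.8·0.213763 = 0.17101.
Normalizing constant: 0.8·0.213763 + 0.2·0.142857 = 0.199582.
P(A | observation) = 0.17101 / 0.199582 = 0.856844.

0.8568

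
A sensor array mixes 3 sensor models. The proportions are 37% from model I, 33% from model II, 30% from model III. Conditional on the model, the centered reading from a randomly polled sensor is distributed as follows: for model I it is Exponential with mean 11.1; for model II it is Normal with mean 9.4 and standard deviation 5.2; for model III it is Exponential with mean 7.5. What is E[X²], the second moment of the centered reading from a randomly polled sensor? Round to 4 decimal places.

For each component E[X²] = Var + (mean)², giving I: 246.42; II: 115.4; III: 112.5.
Overall E[X²] = 0.37·246.42 + 0.33·115.4 + 0.3·112.5 = 163.007.

163.0074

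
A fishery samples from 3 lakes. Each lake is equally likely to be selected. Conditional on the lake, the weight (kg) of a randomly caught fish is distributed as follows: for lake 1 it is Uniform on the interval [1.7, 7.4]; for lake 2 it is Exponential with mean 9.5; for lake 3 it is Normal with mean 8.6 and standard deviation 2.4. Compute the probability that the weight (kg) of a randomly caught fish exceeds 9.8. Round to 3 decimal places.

0.222

Conditional on each lake, P(X > 9.8): 1: 0; 2: 0.356444; 3: 0.308538.
By total probability, P(X > 9.8) = 0.333333·0 + 0.333333·0.356444 + 0.333333·0.308538 = 0.22166.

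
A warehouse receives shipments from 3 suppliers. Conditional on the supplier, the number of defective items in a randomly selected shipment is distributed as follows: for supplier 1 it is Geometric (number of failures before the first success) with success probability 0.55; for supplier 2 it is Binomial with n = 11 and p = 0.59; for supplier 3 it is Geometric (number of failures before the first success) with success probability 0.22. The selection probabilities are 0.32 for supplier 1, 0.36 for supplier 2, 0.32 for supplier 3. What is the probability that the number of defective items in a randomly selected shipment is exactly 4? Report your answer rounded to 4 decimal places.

Conditional on each supplier, P(X = 4): 1: 0.0225534; 2: 0.077877; 3: 0.0814331.
By total probability, P(X = 4) = 0.32·0.0225534 + 0.36·0.077877 + 0.32·0.0814331 = 0.0613114.

0.0613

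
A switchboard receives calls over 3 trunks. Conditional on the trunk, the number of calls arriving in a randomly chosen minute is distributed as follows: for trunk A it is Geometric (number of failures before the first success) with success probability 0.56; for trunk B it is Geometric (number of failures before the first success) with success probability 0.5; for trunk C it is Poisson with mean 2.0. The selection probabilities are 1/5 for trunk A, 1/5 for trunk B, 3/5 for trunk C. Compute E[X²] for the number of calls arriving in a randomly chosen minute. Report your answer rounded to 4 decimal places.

For each component E[X²] = Var + (mean)², giving A: 2.02041; B: 3; C: 6.
Overall E[X²] = 0.2·2.02041 + 0.2·3 + 0.6·6 = 4.60408.

4.6041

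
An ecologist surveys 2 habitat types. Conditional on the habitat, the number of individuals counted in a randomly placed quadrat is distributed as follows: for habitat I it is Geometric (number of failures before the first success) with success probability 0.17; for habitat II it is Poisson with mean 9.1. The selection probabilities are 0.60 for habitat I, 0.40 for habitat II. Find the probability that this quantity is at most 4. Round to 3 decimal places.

Conditional on each habitat, P(X ≤ 4): I: 0.606096; II: 0.0516822.
By total probability, P(X ≤ 4) = 0.6·0.606096 + 0.4·0.0516822 = 0.38433.

0.384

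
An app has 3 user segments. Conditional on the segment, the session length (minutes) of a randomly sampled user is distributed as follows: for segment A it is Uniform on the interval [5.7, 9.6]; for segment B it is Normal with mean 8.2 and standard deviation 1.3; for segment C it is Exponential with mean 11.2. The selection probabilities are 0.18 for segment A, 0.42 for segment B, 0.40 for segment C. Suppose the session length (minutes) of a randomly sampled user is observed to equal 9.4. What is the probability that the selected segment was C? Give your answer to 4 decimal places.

0.1059

Likelihoods f(9.4 | ·): A: 0.25641; B: 0.20042; C: 0.0385731.
Posterior ∝ prior × likelihood. Numerator for C: 0.4·0.0385731 = 0.0154292.
Normalizing constant: 0.18·0.25641 + 0.42·0.20042 + 0.4·0.0385731 = 0.14576.
P(C | observation) = 0.0154292 / 0.14576 = 0.105854.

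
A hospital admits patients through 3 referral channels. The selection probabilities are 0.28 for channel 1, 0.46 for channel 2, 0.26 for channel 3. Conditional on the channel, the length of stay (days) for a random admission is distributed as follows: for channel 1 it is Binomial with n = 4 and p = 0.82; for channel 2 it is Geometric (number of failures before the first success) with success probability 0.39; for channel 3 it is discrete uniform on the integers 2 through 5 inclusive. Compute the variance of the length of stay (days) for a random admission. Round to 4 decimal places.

Per component, 1: μ=3.28, E[X²]=11.3488; 2: μ=1.5641, E[X²]=6.45694; 3: μ=3.5, E[X²]=13.5.
E[X] = 0.28·3.28 + 0.46·1.5641 + 0.26·3.5 = 2.54789.
E[X²] = 0.28·11.3488 + 0.46·6.45694 + 0.26·13.5 = 9.65785.
Var(X) = E[X²] − (E[X])² = 9.65785 − 6.49173 = 3.16613.

3.1661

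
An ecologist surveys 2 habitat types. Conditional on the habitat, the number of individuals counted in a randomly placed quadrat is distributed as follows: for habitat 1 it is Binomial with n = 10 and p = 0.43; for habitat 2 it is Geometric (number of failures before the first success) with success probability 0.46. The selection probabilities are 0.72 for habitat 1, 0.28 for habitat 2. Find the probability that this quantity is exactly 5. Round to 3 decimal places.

0.166

Conditional on each habitat, P(X = 5): 1: 0.222904; 2: 0.0211216.
By total probability, P(X = 5) = 0.72·0.222904 + 0.28·0.0211216 = 0.166405.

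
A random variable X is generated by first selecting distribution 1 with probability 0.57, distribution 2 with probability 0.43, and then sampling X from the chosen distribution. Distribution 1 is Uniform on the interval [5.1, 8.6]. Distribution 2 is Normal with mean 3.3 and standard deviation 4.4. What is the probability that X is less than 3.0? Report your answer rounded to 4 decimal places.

0.2033

Conditional on each component, P(X < 3.0): 1: 0; 2: 0.47282.
By total probability, P(X < 3.0) = 0.57·0 + 0.43·0.47282 = 0.203313.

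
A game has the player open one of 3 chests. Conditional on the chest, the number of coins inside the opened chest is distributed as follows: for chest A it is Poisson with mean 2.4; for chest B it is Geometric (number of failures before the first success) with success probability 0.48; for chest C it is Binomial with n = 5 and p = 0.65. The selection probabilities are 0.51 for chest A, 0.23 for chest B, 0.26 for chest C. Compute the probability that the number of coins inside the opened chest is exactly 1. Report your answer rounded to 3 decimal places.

Conditional on each chest, P(X = 1): A: 0.217723; B: 0.2496; C: 0.0487703.
By total probability, P(X = 1) = 0.51·0.217723 + 0.23·0.2496 + 0.26·0.0487703 = 0.181127.

0.181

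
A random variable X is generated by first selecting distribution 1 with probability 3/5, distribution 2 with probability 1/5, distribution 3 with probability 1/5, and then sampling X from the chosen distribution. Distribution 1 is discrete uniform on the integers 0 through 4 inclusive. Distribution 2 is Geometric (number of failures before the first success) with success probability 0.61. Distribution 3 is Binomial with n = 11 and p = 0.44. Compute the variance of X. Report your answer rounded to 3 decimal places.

3.848

Per component, 1: μ=2, E[X²]=6; 2: μ=0.639344, E[X²]=1.45687; 3: μ=4.84, E[X²]=26.136.
E[X] = 0.6·2 + 0.2·0.639344 + 0.2·4.84 = 2.29587.
E[X²] = 0.6·6 + 0.2·1.45687 + 0.2·26.136 = 9.11857.
Var(X) = E[X²] − (E[X])² = 9.11857 − 5.27101 = 3.84756.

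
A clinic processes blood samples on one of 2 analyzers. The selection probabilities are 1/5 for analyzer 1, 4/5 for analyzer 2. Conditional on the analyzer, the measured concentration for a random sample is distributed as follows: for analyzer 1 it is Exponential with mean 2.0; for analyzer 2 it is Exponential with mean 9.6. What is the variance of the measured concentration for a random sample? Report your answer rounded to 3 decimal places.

83.770

Per component, 1: μ=2, E[X²]=8; 2: μ=9.6, E[X²]=184.32.
E[X] = 0.2·2 + 0.8·9.6 = 8.08.
E[X²] = 0.2·8 + 0.8·184.32 = 149.056.
Var(X) = E[X²] − (E[X])² = 149.056 − 65.2864 = 83.7696.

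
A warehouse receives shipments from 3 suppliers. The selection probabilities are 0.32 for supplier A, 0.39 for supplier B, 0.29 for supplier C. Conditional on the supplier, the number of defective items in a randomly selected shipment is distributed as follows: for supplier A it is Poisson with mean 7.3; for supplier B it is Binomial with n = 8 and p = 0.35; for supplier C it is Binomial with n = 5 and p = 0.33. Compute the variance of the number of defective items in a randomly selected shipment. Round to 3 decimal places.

Per component, A: μ=7.3, E[X²]=60.59; B: μ=2.8, E[X²]=9.66; C: μ=1.65, E[X²]=3.828.
E[X] = 0.32·7.3 + 0.39·2.8 + 0.29·1.65 = 3.9065.
E[X²] = 0.32·60.59 + 0.39·9.66 + 0.29·3.828 = 24.2663.
Var(X) = E[X²] − (E[X])² = 24.2663 − 15.2607 = 9.00558.

9.006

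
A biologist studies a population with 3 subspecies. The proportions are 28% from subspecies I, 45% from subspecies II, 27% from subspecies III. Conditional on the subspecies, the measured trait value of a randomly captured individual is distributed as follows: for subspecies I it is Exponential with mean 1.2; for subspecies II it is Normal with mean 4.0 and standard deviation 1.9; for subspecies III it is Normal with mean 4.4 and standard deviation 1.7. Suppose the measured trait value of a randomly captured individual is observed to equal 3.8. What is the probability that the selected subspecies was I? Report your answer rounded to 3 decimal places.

Likelihoods f(3.8 | ·): I: 0.0351199; II: 0.20881; III: 0.220502.
Posterior ∝ prior × likelihood. Numerator for I: 0.28·0.0351199 = 0.00983356.
Normalizing constant: 0.28·0.0351199 + 0.45·0.20881 + 0.27·0.220502 = 0.163333.
P(I | observation) = 0.00983356 / 0.163333 = 0.0602055.

0.060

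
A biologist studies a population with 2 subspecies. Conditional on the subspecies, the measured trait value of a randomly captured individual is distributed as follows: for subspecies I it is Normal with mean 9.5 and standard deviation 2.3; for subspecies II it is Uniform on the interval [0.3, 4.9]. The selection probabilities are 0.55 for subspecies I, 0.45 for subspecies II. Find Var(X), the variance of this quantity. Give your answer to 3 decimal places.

Per component, I: μ=9.5, E[X²]=95.54; II: μ=2.6, E[X²]=8.52333.
E[X] = 0.55·9.5 + 0.45·2.6 = 6.395.
E[X²] = 0.55·95.54 + 0.45·8.52333 = 56.3825.
Var(X) = E[X²] − (E[X])² = 56.3825 − 40.896 = 15.4865.

15.486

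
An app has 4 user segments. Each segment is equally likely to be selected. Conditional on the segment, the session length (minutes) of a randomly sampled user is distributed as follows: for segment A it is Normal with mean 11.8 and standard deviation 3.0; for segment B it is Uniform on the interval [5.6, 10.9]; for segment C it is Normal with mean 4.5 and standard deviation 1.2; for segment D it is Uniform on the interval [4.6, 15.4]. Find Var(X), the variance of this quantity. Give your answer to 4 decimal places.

Per component, A: μ=11.8, E[X²]=148.24; B: μ=8.25, E[X²]=70.4033; C: μ=4.5, E[X²]=21.69; D: μ=10, E[X²]=109.72.
E[X] = 0.25·11.8 + 0.25·8.25 + 0.25·4.5 + 0.25·10 = 8.6375.
E[X²] = 0.25·148.24 + 0.25·70.4033 + 0.25·21.69 + 0.25·109.72 = 87.5133.
Var(X) = E[X²] − (E[X])² = 87.5133 − 74.6064 = 12.9069.

12.9069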